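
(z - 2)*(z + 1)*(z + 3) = z^3 + 2*z^2 - 5*z - 6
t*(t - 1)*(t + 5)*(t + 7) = t^4 + 11*t^3 + 23*t^2 - 35*t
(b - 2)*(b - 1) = b^2 - 3*b + 2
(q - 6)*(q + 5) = q^2 - q - 30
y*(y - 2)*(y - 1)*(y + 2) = y^4 - y^3 - 4*y^2 + 4*y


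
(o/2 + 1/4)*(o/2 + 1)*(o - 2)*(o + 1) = o^4/4 + 3*o^3/8 - 7*o^2/8 - 3*o/2 - 1/2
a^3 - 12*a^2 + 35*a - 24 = (a - 8)*(a - 3)*(a - 1)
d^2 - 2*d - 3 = (d - 3)*(d + 1)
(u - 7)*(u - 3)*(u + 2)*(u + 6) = u^4 - 2*u^3 - 47*u^2 + 48*u + 252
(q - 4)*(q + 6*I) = q^2 - 4*q + 6*I*q - 24*I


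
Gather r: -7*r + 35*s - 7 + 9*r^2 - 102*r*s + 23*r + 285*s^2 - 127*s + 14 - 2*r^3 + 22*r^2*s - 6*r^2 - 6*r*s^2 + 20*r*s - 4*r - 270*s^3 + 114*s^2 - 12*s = -2*r^3 + r^2*(22*s + 3) + r*(-6*s^2 - 82*s + 12) - 270*s^3 + 399*s^2 - 104*s + 7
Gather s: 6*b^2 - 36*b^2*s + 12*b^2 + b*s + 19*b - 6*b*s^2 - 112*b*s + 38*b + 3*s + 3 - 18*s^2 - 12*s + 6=18*b^2 + 57*b + s^2*(-6*b - 18) + s*(-36*b^2 - 111*b - 9) + 9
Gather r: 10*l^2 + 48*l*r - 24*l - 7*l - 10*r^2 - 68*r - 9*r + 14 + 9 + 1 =10*l^2 - 31*l - 10*r^2 + r*(48*l - 77) + 24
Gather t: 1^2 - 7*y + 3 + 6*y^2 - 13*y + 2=6*y^2 - 20*y + 6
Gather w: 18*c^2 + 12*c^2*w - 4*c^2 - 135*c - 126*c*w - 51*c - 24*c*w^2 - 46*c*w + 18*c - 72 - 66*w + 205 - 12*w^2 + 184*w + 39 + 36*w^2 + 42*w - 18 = 14*c^2 - 168*c + w^2*(24 - 24*c) + w*(12*c^2 - 172*c + 160) + 154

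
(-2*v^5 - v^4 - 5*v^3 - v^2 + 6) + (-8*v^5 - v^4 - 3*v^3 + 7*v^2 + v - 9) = -10*v^5 - 2*v^4 - 8*v^3 + 6*v^2 + v - 3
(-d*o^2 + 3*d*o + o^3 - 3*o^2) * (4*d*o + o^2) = -4*d^2*o^3 + 12*d^2*o^2 + 3*d*o^4 - 9*d*o^3 + o^5 - 3*o^4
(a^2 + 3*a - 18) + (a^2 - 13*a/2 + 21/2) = 2*a^2 - 7*a/2 - 15/2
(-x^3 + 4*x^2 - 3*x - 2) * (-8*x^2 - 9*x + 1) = 8*x^5 - 23*x^4 - 13*x^3 + 47*x^2 + 15*x - 2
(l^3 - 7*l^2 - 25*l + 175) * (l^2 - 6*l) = l^5 - 13*l^4 + 17*l^3 + 325*l^2 - 1050*l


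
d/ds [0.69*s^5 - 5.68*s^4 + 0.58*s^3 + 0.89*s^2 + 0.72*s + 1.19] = 3.45*s^4 - 22.72*s^3 + 1.74*s^2 + 1.78*s + 0.72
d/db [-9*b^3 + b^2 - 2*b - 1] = -27*b^2 + 2*b - 2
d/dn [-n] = -1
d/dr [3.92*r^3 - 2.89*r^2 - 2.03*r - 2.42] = 11.76*r^2 - 5.78*r - 2.03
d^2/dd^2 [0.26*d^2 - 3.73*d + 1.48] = 0.520000000000000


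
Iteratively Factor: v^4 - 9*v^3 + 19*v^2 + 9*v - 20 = (v + 1)*(v^3 - 10*v^2 + 29*v - 20) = (v - 4)*(v + 1)*(v^2 - 6*v + 5) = (v - 5)*(v - 4)*(v + 1)*(v - 1)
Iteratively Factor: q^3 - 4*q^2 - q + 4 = (q + 1)*(q^2 - 5*q + 4) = (q - 4)*(q + 1)*(q - 1)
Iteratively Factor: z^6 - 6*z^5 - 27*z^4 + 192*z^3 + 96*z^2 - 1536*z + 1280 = (z + 4)*(z^5 - 10*z^4 + 13*z^3 + 140*z^2 - 464*z + 320) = (z - 1)*(z + 4)*(z^4 - 9*z^3 + 4*z^2 + 144*z - 320) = (z - 4)*(z - 1)*(z + 4)*(z^3 - 5*z^2 - 16*z + 80) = (z - 4)^2*(z - 1)*(z + 4)*(z^2 - z - 20) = (z - 5)*(z - 4)^2*(z - 1)*(z + 4)*(z + 4)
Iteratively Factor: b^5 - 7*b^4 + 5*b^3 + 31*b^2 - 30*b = (b + 2)*(b^4 - 9*b^3 + 23*b^2 - 15*b) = b*(b + 2)*(b^3 - 9*b^2 + 23*b - 15) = b*(b - 1)*(b + 2)*(b^2 - 8*b + 15) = b*(b - 3)*(b - 1)*(b + 2)*(b - 5)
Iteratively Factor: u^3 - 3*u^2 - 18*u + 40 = (u - 2)*(u^2 - u - 20) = (u - 5)*(u - 2)*(u + 4)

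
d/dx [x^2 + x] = 2*x + 1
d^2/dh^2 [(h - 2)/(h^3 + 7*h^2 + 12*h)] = 6*(h^5 + 3*h^4 - 25*h^3 - 122*h^2 - 168*h - 96)/(h^3*(h^6 + 21*h^5 + 183*h^4 + 847*h^3 + 2196*h^2 + 3024*h + 1728))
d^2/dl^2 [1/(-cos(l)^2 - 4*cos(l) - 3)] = (4*sin(l)^4 - 6*sin(l)^2 - 27*cos(l) + 3*cos(3*l) - 24)/((cos(l) + 1)^3*(cos(l) + 3)^3)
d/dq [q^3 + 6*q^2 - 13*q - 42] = 3*q^2 + 12*q - 13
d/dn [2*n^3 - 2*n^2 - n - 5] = 6*n^2 - 4*n - 1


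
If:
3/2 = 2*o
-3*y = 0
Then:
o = 3/4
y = 0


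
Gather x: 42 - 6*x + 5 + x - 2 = 45 - 5*x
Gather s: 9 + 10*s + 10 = 10*s + 19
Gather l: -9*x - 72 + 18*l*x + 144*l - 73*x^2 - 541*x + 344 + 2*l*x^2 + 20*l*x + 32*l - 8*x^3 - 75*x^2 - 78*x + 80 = l*(2*x^2 + 38*x + 176) - 8*x^3 - 148*x^2 - 628*x + 352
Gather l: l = l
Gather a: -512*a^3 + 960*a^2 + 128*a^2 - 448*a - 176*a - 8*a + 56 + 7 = -512*a^3 + 1088*a^2 - 632*a + 63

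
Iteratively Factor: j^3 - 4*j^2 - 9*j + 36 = (j - 3)*(j^2 - j - 12) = (j - 3)*(j + 3)*(j - 4)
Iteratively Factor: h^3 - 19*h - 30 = (h + 2)*(h^2 - 2*h - 15) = (h + 2)*(h + 3)*(h - 5)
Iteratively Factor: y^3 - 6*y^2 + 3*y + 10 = (y + 1)*(y^2 - 7*y + 10) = (y - 2)*(y + 1)*(y - 5)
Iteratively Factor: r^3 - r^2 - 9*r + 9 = (r - 1)*(r^2 - 9) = (r - 3)*(r - 1)*(r + 3)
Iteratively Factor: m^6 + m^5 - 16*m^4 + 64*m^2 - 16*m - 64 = (m + 1)*(m^5 - 16*m^3 + 16*m^2 + 48*m - 64) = (m - 2)*(m + 1)*(m^4 + 2*m^3 - 12*m^2 - 8*m + 32) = (m - 2)^2*(m + 1)*(m^3 + 4*m^2 - 4*m - 16) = (m - 2)^2*(m + 1)*(m + 4)*(m^2 - 4) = (m - 2)^3*(m + 1)*(m + 4)*(m + 2)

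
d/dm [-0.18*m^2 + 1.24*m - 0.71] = 1.24 - 0.36*m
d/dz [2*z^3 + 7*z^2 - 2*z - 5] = 6*z^2 + 14*z - 2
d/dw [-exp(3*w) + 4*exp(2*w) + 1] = (8 - 3*exp(w))*exp(2*w)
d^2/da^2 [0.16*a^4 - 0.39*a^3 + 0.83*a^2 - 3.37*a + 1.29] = 1.92*a^2 - 2.34*a + 1.66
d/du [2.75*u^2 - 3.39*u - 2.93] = 5.5*u - 3.39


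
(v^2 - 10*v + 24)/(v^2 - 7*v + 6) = (v - 4)/(v - 1)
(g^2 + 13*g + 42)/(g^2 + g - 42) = (g + 6)/(g - 6)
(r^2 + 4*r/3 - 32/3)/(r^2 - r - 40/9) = 3*(r + 4)/(3*r + 5)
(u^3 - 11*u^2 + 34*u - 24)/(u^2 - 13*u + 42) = (u^2 - 5*u + 4)/(u - 7)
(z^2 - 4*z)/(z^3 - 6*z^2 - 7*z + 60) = z/(z^2 - 2*z - 15)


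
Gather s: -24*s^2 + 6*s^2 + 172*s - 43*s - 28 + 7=-18*s^2 + 129*s - 21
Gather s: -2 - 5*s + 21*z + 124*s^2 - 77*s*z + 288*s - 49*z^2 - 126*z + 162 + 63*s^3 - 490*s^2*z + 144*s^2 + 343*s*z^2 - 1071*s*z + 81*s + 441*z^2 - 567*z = 63*s^3 + s^2*(268 - 490*z) + s*(343*z^2 - 1148*z + 364) + 392*z^2 - 672*z + 160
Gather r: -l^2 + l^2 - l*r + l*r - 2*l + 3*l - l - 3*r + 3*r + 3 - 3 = 0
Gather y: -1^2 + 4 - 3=0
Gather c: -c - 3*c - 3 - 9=-4*c - 12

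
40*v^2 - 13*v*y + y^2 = (-8*v + y)*(-5*v + y)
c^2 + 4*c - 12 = (c - 2)*(c + 6)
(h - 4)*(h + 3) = h^2 - h - 12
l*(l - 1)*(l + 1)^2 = l^4 + l^3 - l^2 - l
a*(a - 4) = a^2 - 4*a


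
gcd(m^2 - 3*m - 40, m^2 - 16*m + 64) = m - 8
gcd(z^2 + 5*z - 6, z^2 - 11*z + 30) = 1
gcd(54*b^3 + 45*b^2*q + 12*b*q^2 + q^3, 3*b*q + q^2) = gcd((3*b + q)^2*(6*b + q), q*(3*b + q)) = 3*b + q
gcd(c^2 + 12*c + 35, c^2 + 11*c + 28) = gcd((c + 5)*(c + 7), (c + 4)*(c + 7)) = c + 7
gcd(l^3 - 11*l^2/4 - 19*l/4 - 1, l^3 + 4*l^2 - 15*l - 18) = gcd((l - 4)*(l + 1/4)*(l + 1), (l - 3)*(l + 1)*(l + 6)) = l + 1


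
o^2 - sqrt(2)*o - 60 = (o - 6*sqrt(2))*(o + 5*sqrt(2))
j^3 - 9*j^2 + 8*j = j*(j - 8)*(j - 1)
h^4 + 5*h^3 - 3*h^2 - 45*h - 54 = (h - 3)*(h + 2)*(h + 3)^2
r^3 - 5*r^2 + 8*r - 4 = (r - 2)^2*(r - 1)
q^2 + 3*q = q*(q + 3)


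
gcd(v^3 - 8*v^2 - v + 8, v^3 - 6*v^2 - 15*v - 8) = v^2 - 7*v - 8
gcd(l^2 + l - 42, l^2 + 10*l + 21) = l + 7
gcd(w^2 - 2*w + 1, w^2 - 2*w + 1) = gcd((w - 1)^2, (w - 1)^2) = w^2 - 2*w + 1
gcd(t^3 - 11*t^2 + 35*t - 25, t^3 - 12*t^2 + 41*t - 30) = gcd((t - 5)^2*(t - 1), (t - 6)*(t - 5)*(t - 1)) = t^2 - 6*t + 5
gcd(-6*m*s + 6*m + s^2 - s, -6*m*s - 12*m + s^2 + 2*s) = -6*m + s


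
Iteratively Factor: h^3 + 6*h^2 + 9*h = (h + 3)*(h^2 + 3*h) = h*(h + 3)*(h + 3)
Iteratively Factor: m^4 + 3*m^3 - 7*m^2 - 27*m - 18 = (m - 3)*(m^3 + 6*m^2 + 11*m + 6) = (m - 3)*(m + 3)*(m^2 + 3*m + 2) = (m - 3)*(m + 2)*(m + 3)*(m + 1)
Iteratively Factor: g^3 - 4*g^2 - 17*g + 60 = (g + 4)*(g^2 - 8*g + 15) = (g - 5)*(g + 4)*(g - 3)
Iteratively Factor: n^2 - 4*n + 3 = (n - 3)*(n - 1)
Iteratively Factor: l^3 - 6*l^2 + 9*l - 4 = (l - 4)*(l^2 - 2*l + 1) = (l - 4)*(l - 1)*(l - 1)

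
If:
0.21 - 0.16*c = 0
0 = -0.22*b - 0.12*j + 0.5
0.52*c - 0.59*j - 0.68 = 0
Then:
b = 2.27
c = 1.31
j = 0.00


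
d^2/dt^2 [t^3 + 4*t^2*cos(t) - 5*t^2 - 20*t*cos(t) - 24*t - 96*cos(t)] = -4*t^2*cos(t) - 16*t*sin(t) + 20*t*cos(t) + 6*t + 40*sin(t) + 104*cos(t) - 10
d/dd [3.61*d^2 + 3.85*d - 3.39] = 7.22*d + 3.85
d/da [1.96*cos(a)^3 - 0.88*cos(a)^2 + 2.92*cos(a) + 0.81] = (-5.88*cos(a)^2 + 1.76*cos(a) - 2.92)*sin(a)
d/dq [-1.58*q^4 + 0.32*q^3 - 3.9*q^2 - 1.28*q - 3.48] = -6.32*q^3 + 0.96*q^2 - 7.8*q - 1.28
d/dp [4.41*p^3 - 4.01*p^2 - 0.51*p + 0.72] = 13.23*p^2 - 8.02*p - 0.51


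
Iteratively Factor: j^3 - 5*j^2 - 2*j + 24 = (j - 4)*(j^2 - j - 6) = (j - 4)*(j - 3)*(j + 2)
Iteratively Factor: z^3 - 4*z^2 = (z)*(z^2 - 4*z) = z*(z - 4)*(z)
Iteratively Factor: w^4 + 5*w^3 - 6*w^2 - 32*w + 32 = (w + 4)*(w^3 + w^2 - 10*w + 8) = (w + 4)^2*(w^2 - 3*w + 2) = (w - 1)*(w + 4)^2*(w - 2)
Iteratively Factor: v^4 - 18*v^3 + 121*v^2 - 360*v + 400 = (v - 4)*(v^3 - 14*v^2 + 65*v - 100) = (v - 4)^2*(v^2 - 10*v + 25) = (v - 5)*(v - 4)^2*(v - 5)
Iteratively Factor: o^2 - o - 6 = (o - 3)*(o + 2)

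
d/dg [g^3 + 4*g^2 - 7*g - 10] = 3*g^2 + 8*g - 7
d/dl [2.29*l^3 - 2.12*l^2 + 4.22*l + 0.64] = 6.87*l^2 - 4.24*l + 4.22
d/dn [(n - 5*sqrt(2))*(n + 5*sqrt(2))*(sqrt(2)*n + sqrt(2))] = sqrt(2)*(3*n^2 + 2*n - 50)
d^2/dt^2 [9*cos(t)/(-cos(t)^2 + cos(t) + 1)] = (-9*(1 - cos(t)^2)^2 - 9*cos(t)^5 - 36*cos(t)^3 - 9*cos(t)^2 + 45*cos(t) - 9)/(-cos(t)^2 + cos(t) + 1)^3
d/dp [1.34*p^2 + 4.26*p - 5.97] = 2.68*p + 4.26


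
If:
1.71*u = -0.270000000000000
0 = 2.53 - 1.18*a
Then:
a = 2.14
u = -0.16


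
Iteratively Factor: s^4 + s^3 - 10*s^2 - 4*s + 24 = (s - 2)*(s^3 + 3*s^2 - 4*s - 12) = (s - 2)*(s + 2)*(s^2 + s - 6) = (s - 2)^2*(s + 2)*(s + 3)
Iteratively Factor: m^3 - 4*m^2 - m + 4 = (m - 4)*(m^2 - 1) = (m - 4)*(m + 1)*(m - 1)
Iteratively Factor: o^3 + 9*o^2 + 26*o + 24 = (o + 4)*(o^2 + 5*o + 6) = (o + 2)*(o + 4)*(o + 3)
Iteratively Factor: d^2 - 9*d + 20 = (d - 5)*(d - 4)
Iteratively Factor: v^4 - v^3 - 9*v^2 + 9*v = (v + 3)*(v^3 - 4*v^2 + 3*v) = (v - 1)*(v + 3)*(v^2 - 3*v) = (v - 3)*(v - 1)*(v + 3)*(v)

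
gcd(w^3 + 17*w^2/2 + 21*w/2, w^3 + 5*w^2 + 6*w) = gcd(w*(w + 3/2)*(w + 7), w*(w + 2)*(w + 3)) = w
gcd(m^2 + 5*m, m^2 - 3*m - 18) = 1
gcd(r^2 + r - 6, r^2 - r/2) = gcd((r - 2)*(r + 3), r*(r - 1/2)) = 1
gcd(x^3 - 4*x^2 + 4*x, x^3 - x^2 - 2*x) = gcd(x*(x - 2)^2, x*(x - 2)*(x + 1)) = x^2 - 2*x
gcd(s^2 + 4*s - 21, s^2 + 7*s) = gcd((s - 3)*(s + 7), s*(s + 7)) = s + 7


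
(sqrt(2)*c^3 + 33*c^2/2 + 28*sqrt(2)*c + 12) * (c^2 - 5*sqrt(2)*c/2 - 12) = sqrt(2)*c^5 + 23*c^4/2 - 101*sqrt(2)*c^3/4 - 326*c^2 - 366*sqrt(2)*c - 144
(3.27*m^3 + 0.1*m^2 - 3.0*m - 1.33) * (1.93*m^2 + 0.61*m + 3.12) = 6.3111*m^5 + 2.1877*m^4 + 4.4734*m^3 - 4.0849*m^2 - 10.1713*m - 4.1496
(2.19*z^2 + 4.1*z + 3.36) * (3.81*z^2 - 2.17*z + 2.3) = 8.3439*z^4 + 10.8687*z^3 + 8.9416*z^2 + 2.1388*z + 7.728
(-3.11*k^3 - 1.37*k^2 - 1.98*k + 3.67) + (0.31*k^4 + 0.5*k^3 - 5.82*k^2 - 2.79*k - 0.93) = 0.31*k^4 - 2.61*k^3 - 7.19*k^2 - 4.77*k + 2.74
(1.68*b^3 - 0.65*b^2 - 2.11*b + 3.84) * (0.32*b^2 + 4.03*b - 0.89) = 0.5376*b^5 + 6.5624*b^4 - 4.7899*b^3 - 6.696*b^2 + 17.3531*b - 3.4176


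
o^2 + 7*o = o*(o + 7)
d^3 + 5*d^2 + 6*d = d*(d + 2)*(d + 3)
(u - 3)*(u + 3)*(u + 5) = u^3 + 5*u^2 - 9*u - 45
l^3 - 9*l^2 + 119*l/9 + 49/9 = (l - 7)*(l - 7/3)*(l + 1/3)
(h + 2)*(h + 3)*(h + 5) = h^3 + 10*h^2 + 31*h + 30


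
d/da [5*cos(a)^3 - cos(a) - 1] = (1 - 15*cos(a)^2)*sin(a)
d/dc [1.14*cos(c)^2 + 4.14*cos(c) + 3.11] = -(2.28*cos(c) + 4.14)*sin(c)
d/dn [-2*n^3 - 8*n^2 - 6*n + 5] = -6*n^2 - 16*n - 6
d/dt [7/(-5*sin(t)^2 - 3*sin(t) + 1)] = 7*(10*sin(t) + 3)*cos(t)/(5*sin(t)^2 + 3*sin(t) - 1)^2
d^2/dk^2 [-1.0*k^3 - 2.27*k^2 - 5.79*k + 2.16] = -6.0*k - 4.54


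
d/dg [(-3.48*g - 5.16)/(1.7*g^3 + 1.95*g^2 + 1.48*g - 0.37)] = (11.832*g^3 + 33.102*g^2 + 20.124*g + 8.9244)/(2.89*g^6 + 6.63*g^5 + 8.8345*g^4 + 4.514*g^3 + 0.7474*g^2 - 1.0952*g + 0.1369)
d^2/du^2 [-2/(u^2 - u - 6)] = 4*(-u^2 + u + (2*u - 1)^2 + 6)/(-u^2 + u + 6)^3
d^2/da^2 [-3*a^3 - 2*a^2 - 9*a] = -18*a - 4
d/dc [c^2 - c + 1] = 2*c - 1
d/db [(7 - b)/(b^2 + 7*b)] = (b^2 - 14*b - 49)/(b^2*(b^2 + 14*b + 49))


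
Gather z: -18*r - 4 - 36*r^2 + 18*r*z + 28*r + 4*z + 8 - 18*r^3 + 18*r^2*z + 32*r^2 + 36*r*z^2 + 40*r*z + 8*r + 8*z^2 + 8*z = -18*r^3 - 4*r^2 + 18*r + z^2*(36*r + 8) + z*(18*r^2 + 58*r + 12) + 4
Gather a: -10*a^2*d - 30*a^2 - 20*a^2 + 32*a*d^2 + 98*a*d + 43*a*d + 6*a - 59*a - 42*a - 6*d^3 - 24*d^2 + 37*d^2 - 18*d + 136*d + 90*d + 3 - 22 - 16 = a^2*(-10*d - 50) + a*(32*d^2 + 141*d - 95) - 6*d^3 + 13*d^2 + 208*d - 35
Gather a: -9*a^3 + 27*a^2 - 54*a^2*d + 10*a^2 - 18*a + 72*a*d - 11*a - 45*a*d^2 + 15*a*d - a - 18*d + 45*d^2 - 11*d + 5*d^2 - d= -9*a^3 + a^2*(37 - 54*d) + a*(-45*d^2 + 87*d - 30) + 50*d^2 - 30*d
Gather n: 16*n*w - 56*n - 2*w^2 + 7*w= n*(16*w - 56) - 2*w^2 + 7*w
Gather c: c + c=2*c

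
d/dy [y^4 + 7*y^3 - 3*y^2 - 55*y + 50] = 4*y^3 + 21*y^2 - 6*y - 55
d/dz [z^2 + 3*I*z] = 2*z + 3*I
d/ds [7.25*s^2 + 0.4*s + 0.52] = 14.5*s + 0.4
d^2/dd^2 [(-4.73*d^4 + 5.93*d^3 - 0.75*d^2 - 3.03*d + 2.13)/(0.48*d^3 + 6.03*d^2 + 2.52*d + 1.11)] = (3.5527136788005e-15*d^8 + 1.13686837721616e-13*d^7 - 367.204482000001*d^6 - 463.356504*d^5 - 449.382222*d^4 - 301.746816*d^3 + 559.233828*d^2 + 352.912896*d + 13.642128)/(0.110592*d^9 + 4.167936*d^8 + 54.10152*d^7 + 263.786787*d^6 + 303.309684*d^5 + 244.016469*d^4 + 118.979928*d^3 + 43.435521*d^2 + 9.314676*d + 1.367631)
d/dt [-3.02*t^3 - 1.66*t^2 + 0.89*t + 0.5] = -9.06*t^2 - 3.32*t + 0.89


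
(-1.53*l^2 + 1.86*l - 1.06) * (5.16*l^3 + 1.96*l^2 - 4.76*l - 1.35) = -7.8948*l^5 + 6.5988*l^4 + 5.4588*l^3 - 8.8657*l^2 + 2.5346*l + 1.431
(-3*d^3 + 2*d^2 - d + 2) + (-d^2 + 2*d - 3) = -3*d^3 + d^2 + d - 1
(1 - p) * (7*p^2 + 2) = -7*p^3 + 7*p^2 - 2*p + 2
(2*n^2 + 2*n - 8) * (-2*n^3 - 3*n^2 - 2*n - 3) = -4*n^5 - 10*n^4 + 6*n^3 + 14*n^2 + 10*n + 24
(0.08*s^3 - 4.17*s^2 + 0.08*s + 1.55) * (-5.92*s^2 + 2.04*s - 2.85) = -0.4736*s^5 + 24.8496*s^4 - 9.2084*s^3 + 2.8717*s^2 + 2.934*s - 4.4175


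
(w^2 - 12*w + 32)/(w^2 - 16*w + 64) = (w - 4)/(w - 8)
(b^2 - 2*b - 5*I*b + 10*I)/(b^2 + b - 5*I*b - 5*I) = (b - 2)/(b + 1)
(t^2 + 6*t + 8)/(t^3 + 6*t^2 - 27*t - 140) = (t + 2)/(t^2 + 2*t - 35)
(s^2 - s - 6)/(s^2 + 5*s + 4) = (s^2 - s - 6)/(s^2 + 5*s + 4)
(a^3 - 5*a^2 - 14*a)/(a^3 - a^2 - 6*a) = (a - 7)/(a - 3)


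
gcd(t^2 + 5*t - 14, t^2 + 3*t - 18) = 1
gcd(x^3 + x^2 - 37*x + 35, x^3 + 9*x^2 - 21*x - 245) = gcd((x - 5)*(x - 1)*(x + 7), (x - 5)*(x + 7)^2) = x^2 + 2*x - 35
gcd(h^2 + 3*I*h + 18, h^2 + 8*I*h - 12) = h + 6*I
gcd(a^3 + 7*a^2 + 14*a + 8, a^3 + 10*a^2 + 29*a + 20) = a^2 + 5*a + 4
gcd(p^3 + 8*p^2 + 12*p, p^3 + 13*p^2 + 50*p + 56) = p + 2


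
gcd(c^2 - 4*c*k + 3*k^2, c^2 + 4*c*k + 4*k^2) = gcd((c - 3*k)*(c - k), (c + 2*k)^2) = 1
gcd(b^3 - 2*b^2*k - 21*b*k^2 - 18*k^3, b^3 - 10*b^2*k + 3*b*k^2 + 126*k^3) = b^2 - 3*b*k - 18*k^2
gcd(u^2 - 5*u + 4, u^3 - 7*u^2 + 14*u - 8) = u^2 - 5*u + 4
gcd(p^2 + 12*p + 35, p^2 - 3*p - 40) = p + 5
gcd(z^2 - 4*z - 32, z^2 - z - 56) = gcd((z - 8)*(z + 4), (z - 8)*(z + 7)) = z - 8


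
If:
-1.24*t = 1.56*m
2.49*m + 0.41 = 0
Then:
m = -0.16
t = 0.21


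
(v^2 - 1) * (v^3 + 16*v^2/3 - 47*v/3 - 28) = v^5 + 16*v^4/3 - 50*v^3/3 - 100*v^2/3 + 47*v/3 + 28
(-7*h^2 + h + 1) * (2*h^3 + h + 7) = -14*h^5 + 2*h^4 - 5*h^3 - 48*h^2 + 8*h + 7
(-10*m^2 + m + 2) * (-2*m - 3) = 20*m^3 + 28*m^2 - 7*m - 6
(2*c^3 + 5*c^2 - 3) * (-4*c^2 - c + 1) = -8*c^5 - 22*c^4 - 3*c^3 + 17*c^2 + 3*c - 3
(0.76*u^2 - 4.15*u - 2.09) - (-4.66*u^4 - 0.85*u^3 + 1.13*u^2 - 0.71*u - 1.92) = 4.66*u^4 + 0.85*u^3 - 0.37*u^2 - 3.44*u - 0.17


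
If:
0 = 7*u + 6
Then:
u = -6/7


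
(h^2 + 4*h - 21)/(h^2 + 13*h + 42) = (h - 3)/(h + 6)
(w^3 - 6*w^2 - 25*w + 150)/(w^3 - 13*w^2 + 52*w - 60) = (w + 5)/(w - 2)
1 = 1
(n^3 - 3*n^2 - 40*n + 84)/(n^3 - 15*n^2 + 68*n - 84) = (n + 6)/(n - 6)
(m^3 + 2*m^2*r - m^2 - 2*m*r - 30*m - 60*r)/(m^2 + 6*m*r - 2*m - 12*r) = (m^3 + 2*m^2*r - m^2 - 2*m*r - 30*m - 60*r)/(m^2 + 6*m*r - 2*m - 12*r)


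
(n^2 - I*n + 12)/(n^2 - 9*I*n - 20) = (n + 3*I)/(n - 5*I)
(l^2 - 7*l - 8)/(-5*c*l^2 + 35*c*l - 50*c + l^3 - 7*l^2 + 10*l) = (-l^2 + 7*l + 8)/(5*c*l^2 - 35*c*l + 50*c - l^3 + 7*l^2 - 10*l)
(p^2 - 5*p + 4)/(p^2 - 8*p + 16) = (p - 1)/(p - 4)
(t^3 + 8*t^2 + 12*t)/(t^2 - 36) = t*(t + 2)/(t - 6)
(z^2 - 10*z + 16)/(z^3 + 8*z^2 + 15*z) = (z^2 - 10*z + 16)/(z*(z^2 + 8*z + 15))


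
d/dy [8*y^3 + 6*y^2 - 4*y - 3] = 24*y^2 + 12*y - 4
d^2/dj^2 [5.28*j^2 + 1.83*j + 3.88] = 10.5600000000000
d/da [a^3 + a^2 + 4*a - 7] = 3*a^2 + 2*a + 4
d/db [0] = 0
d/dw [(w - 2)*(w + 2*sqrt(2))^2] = (w + 2*sqrt(2))*(3*w - 4 + 2*sqrt(2))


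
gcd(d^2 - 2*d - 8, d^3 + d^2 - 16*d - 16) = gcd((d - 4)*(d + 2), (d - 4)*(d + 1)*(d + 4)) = d - 4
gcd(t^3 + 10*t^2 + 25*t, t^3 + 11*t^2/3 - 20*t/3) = t^2 + 5*t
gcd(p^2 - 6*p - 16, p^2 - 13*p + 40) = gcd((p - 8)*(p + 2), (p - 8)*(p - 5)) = p - 8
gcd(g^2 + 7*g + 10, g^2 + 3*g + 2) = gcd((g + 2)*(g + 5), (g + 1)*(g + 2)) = g + 2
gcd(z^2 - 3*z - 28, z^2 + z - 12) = z + 4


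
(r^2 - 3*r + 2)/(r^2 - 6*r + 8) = (r - 1)/(r - 4)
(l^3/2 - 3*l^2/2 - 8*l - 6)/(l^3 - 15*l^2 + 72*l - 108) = (l^2 + 3*l + 2)/(2*(l^2 - 9*l + 18))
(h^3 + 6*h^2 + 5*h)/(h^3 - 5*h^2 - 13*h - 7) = h*(h + 5)/(h^2 - 6*h - 7)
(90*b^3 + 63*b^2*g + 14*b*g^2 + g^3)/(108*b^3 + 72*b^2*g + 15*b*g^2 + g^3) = (5*b + g)/(6*b + g)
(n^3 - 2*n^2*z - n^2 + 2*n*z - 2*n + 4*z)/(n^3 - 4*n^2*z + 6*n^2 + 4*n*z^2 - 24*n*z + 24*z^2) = (-n^2 + n + 2)/(-n^2 + 2*n*z - 6*n + 12*z)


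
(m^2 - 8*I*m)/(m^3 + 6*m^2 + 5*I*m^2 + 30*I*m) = (m - 8*I)/(m^2 + m*(6 + 5*I) + 30*I)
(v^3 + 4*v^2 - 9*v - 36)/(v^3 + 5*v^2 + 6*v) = (v^2 + v - 12)/(v*(v + 2))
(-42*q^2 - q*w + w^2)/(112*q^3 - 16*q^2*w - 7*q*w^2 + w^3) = (-6*q - w)/(16*q^2 - w^2)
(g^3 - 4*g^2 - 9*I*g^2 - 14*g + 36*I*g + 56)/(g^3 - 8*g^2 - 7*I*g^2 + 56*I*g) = (g^2 - 2*g*(2 + I) + 8*I)/(g*(g - 8))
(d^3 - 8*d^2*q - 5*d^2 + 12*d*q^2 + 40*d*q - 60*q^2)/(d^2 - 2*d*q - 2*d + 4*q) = (d^2 - 6*d*q - 5*d + 30*q)/(d - 2)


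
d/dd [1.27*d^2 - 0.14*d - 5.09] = 2.54*d - 0.14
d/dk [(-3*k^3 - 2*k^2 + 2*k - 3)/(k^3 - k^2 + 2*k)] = (5*k^4 - 16*k^3 + 7*k^2 - 6*k + 6)/(k^2*(k^4 - 2*k^3 + 5*k^2 - 4*k + 4))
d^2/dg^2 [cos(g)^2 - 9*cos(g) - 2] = 9*cos(g) - 2*cos(2*g)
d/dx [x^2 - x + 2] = 2*x - 1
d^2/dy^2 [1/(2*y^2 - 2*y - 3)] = 4*(2*y^2 - 2*y - 2*(2*y - 1)^2 - 3)/(-2*y^2 + 2*y + 3)^3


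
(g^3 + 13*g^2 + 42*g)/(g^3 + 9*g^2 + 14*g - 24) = g*(g + 7)/(g^2 + 3*g - 4)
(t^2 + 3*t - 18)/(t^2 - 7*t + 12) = (t + 6)/(t - 4)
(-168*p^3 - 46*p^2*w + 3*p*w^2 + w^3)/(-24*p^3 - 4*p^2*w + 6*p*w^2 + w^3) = (28*p^2 + 3*p*w - w^2)/(4*p^2 - w^2)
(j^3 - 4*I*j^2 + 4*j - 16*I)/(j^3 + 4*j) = (j - 4*I)/j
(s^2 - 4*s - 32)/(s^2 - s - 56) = (s + 4)/(s + 7)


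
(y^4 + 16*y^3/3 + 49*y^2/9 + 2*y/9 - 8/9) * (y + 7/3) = y^5 + 23*y^4/3 + 161*y^3/9 + 349*y^2/27 - 10*y/27 - 56/27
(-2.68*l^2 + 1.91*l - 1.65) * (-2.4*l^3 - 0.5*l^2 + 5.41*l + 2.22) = 6.432*l^5 - 3.244*l^4 - 11.4938*l^3 + 5.2085*l^2 - 4.6863*l - 3.663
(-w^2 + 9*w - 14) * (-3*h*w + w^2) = 3*h*w^3 - 27*h*w^2 + 42*h*w - w^4 + 9*w^3 - 14*w^2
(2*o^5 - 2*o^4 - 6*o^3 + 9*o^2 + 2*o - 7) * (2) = 4*o^5 - 4*o^4 - 12*o^3 + 18*o^2 + 4*o - 14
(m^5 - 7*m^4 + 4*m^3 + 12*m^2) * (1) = m^5 - 7*m^4 + 4*m^3 + 12*m^2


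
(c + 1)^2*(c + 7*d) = c^3 + 7*c^2*d + 2*c^2 + 14*c*d + c + 7*d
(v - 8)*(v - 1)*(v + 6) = v^3 - 3*v^2 - 46*v + 48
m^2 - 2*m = m*(m - 2)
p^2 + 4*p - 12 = (p - 2)*(p + 6)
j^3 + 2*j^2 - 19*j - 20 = (j - 4)*(j + 1)*(j + 5)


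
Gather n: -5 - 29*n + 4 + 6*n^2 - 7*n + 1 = 6*n^2 - 36*n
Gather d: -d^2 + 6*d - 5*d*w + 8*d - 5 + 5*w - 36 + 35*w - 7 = -d^2 + d*(14 - 5*w) + 40*w - 48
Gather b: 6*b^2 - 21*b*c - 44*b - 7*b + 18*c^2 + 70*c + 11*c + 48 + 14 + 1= 6*b^2 + b*(-21*c - 51) + 18*c^2 + 81*c + 63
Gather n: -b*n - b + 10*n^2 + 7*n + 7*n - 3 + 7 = -b + 10*n^2 + n*(14 - b) + 4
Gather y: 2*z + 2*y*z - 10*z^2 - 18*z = 2*y*z - 10*z^2 - 16*z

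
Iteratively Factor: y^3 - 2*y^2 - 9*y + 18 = (y + 3)*(y^2 - 5*y + 6) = (y - 3)*(y + 3)*(y - 2)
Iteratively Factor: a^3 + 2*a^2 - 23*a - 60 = (a - 5)*(a^2 + 7*a + 12) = (a - 5)*(a + 3)*(a + 4)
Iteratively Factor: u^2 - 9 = (u - 3)*(u + 3)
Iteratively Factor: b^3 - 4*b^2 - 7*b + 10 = (b - 5)*(b^2 + b - 2) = (b - 5)*(b + 2)*(b - 1)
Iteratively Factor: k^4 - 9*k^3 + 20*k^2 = (k)*(k^3 - 9*k^2 + 20*k) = k*(k - 5)*(k^2 - 4*k) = k*(k - 5)*(k - 4)*(k)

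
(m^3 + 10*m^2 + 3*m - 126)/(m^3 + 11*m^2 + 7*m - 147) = (m + 6)/(m + 7)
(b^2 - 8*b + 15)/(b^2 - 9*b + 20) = (b - 3)/(b - 4)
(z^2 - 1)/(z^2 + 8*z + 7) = (z - 1)/(z + 7)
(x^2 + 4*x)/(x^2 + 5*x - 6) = x*(x + 4)/(x^2 + 5*x - 6)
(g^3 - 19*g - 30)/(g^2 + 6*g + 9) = (g^2 - 3*g - 10)/(g + 3)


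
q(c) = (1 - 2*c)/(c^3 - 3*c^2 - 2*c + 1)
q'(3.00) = 1.80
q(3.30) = 2.40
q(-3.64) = -0.10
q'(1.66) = 0.10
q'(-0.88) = -250.16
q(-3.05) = -0.14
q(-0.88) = -11.28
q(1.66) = 0.39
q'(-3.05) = -0.09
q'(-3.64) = -0.05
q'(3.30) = 12.04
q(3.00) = 1.00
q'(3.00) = 1.80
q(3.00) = 1.00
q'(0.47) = 5.01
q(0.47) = -0.12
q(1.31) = 0.36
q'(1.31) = 0.07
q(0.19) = 1.20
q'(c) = (1 - 2*c)*(-3*c^2 + 6*c + 2)/(c^3 - 3*c^2 - 2*c + 1)^2 - 2/(c^3 - 3*c^2 - 2*c + 1) = c*(4*c^2 - 9*c + 6)/(c^6 - 6*c^5 + 5*c^4 + 14*c^3 - 2*c^2 - 4*c + 1)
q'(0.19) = 3.13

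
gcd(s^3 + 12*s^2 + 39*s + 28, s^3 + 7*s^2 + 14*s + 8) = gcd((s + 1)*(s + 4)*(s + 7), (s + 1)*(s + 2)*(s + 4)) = s^2 + 5*s + 4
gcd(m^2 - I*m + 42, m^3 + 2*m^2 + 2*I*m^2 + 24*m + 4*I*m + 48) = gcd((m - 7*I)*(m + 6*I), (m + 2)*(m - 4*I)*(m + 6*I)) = m + 6*I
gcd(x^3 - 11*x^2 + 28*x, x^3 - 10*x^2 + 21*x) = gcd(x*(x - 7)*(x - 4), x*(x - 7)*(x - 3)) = x^2 - 7*x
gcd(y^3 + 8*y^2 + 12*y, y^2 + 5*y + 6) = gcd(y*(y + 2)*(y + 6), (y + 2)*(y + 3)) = y + 2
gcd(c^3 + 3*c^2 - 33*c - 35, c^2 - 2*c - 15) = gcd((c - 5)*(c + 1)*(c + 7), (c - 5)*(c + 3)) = c - 5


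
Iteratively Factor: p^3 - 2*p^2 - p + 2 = (p - 2)*(p^2 - 1) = (p - 2)*(p + 1)*(p - 1)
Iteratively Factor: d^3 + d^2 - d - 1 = (d + 1)*(d^2 - 1) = (d + 1)^2*(d - 1)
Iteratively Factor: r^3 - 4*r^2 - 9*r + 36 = (r - 4)*(r^2 - 9) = (r - 4)*(r + 3)*(r - 3)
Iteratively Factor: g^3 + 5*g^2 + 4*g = (g + 4)*(g^2 + g) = (g + 1)*(g + 4)*(g)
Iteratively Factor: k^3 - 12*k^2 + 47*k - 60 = (k - 5)*(k^2 - 7*k + 12) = (k - 5)*(k - 4)*(k - 3)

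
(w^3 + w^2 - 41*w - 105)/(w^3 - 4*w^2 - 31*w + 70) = (w + 3)/(w - 2)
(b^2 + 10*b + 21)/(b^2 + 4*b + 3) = (b + 7)/(b + 1)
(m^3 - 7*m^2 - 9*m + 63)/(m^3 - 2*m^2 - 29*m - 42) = (m - 3)/(m + 2)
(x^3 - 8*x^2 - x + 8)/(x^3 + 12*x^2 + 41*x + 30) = (x^2 - 9*x + 8)/(x^2 + 11*x + 30)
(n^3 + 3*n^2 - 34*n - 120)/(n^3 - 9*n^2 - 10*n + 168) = (n + 5)/(n - 7)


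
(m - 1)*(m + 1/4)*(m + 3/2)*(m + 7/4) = m^4 + 5*m^3/2 - m^2/16 - 89*m/32 - 21/32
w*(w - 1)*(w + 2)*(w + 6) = w^4 + 7*w^3 + 4*w^2 - 12*w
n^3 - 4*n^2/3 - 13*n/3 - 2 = (n - 3)*(n + 2/3)*(n + 1)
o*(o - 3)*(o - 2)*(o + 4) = o^4 - o^3 - 14*o^2 + 24*o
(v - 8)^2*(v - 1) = v^3 - 17*v^2 + 80*v - 64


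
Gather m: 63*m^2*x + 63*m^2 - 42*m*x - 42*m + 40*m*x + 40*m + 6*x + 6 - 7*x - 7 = m^2*(63*x + 63) + m*(-2*x - 2) - x - 1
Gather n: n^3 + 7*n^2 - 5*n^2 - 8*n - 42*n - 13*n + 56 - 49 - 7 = n^3 + 2*n^2 - 63*n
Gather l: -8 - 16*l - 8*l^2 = -8*l^2 - 16*l - 8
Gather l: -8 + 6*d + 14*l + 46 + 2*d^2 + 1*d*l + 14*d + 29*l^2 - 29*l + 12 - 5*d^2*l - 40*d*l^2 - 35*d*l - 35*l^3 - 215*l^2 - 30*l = 2*d^2 + 20*d - 35*l^3 + l^2*(-40*d - 186) + l*(-5*d^2 - 34*d - 45) + 50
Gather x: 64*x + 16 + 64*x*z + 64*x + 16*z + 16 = x*(64*z + 128) + 16*z + 32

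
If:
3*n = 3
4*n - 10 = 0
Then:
No Solution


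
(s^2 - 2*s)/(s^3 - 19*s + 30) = s/(s^2 + 2*s - 15)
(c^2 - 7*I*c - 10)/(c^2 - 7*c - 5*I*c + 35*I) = (c - 2*I)/(c - 7)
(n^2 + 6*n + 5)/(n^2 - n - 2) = (n + 5)/(n - 2)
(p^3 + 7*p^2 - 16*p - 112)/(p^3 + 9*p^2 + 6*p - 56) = (p - 4)/(p - 2)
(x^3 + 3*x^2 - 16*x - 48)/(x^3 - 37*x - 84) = (x - 4)/(x - 7)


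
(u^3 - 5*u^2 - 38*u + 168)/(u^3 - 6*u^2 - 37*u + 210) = (u - 4)/(u - 5)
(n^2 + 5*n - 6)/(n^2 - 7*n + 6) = (n + 6)/(n - 6)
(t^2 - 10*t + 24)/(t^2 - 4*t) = (t - 6)/t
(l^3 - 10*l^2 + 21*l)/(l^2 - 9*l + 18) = l*(l - 7)/(l - 6)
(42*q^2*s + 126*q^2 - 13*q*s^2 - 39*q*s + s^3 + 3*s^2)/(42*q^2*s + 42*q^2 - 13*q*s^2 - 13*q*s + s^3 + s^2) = (s + 3)/(s + 1)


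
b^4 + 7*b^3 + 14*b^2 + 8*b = b*(b + 1)*(b + 2)*(b + 4)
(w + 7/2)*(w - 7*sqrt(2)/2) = w^2 - 7*sqrt(2)*w/2 + 7*w/2 - 49*sqrt(2)/4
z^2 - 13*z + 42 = (z - 7)*(z - 6)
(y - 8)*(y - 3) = y^2 - 11*y + 24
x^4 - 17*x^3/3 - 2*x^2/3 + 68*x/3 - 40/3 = (x - 5)*(x - 2)*(x - 2/3)*(x + 2)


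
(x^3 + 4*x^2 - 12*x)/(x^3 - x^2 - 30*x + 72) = x*(x - 2)/(x^2 - 7*x + 12)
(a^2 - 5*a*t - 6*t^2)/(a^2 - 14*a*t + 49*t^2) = (a^2 - 5*a*t - 6*t^2)/(a^2 - 14*a*t + 49*t^2)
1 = 1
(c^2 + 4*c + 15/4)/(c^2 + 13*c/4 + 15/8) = 2*(2*c + 3)/(4*c + 3)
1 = 1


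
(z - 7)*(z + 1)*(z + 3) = z^3 - 3*z^2 - 25*z - 21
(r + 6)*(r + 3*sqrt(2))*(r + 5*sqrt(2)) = r^3 + 6*r^2 + 8*sqrt(2)*r^2 + 30*r + 48*sqrt(2)*r + 180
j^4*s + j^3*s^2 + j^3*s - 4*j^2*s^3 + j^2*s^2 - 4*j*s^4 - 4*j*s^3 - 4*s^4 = (j - 2*s)*(j + s)*(j + 2*s)*(j*s + s)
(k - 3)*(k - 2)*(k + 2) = k^3 - 3*k^2 - 4*k + 12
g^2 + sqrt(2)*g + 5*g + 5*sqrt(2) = (g + 5)*(g + sqrt(2))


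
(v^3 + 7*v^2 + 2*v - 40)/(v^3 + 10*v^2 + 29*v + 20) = (v - 2)/(v + 1)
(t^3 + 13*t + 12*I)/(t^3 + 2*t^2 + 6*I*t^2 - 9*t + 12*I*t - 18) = (t^2 - 3*I*t + 4)/(t^2 + t*(2 + 3*I) + 6*I)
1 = 1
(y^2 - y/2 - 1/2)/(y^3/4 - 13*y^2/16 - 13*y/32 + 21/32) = 16*(2*y^2 - y - 1)/(8*y^3 - 26*y^2 - 13*y + 21)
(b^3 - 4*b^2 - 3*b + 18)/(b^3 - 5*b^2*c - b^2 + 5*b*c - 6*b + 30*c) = (b - 3)/(b - 5*c)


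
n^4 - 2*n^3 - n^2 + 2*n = n*(n - 2)*(n - 1)*(n + 1)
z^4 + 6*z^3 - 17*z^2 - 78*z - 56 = (z - 4)*(z + 1)*(z + 2)*(z + 7)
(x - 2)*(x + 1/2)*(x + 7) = x^3 + 11*x^2/2 - 23*x/2 - 7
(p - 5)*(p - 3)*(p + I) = p^3 - 8*p^2 + I*p^2 + 15*p - 8*I*p + 15*I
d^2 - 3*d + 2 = (d - 2)*(d - 1)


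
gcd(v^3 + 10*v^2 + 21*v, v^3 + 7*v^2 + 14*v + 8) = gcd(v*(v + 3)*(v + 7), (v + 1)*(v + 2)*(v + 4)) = 1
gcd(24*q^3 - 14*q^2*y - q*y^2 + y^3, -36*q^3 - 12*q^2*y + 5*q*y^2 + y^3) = -3*q + y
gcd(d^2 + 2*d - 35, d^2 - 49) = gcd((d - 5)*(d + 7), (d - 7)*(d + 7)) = d + 7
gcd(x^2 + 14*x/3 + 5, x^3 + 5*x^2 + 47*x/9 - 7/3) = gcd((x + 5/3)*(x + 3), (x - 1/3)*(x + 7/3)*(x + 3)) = x + 3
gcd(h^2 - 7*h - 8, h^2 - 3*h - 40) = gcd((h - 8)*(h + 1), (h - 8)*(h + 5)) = h - 8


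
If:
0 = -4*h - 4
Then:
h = -1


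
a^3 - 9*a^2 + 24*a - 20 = (a - 5)*(a - 2)^2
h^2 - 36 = (h - 6)*(h + 6)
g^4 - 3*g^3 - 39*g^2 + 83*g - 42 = (g - 7)*(g - 1)^2*(g + 6)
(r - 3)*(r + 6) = r^2 + 3*r - 18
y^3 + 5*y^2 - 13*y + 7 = (y - 1)^2*(y + 7)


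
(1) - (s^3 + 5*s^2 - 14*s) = -s^3 - 5*s^2 + 14*s + 1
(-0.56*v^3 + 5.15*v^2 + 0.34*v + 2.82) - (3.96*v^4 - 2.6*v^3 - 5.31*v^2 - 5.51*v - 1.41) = -3.96*v^4 + 2.04*v^3 + 10.46*v^2 + 5.85*v + 4.23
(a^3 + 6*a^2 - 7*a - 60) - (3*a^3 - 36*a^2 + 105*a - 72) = -2*a^3 + 42*a^2 - 112*a + 12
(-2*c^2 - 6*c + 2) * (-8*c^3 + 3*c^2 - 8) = 16*c^5 + 42*c^4 - 34*c^3 + 22*c^2 + 48*c - 16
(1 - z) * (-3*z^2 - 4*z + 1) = 3*z^3 + z^2 - 5*z + 1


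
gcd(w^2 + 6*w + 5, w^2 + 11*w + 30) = w + 5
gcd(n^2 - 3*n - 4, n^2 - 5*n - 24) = 1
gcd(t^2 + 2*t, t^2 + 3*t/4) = t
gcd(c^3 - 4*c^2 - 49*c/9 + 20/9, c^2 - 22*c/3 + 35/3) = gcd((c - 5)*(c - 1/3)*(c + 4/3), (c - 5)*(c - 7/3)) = c - 5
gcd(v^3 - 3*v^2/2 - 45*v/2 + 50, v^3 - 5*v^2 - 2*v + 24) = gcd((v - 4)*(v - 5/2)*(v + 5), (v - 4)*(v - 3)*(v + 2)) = v - 4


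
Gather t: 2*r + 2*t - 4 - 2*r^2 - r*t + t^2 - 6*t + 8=-2*r^2 + 2*r + t^2 + t*(-r - 4) + 4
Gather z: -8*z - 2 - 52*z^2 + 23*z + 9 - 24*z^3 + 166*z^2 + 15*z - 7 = -24*z^3 + 114*z^2 + 30*z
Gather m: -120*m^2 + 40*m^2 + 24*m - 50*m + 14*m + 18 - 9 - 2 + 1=-80*m^2 - 12*m + 8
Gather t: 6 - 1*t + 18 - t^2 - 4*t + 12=-t^2 - 5*t + 36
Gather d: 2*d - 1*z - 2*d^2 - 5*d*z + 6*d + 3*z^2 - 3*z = -2*d^2 + d*(8 - 5*z) + 3*z^2 - 4*z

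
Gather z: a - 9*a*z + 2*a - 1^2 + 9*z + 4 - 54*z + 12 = 3*a + z*(-9*a - 45) + 15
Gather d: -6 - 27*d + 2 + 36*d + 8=9*d + 4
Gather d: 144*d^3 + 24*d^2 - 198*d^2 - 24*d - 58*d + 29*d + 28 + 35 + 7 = 144*d^3 - 174*d^2 - 53*d + 70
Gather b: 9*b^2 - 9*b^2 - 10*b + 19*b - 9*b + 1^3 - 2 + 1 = 0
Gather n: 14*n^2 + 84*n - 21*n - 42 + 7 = 14*n^2 + 63*n - 35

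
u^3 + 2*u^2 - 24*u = u*(u - 4)*(u + 6)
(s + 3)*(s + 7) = s^2 + 10*s + 21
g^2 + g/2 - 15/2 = (g - 5/2)*(g + 3)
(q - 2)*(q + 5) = q^2 + 3*q - 10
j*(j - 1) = j^2 - j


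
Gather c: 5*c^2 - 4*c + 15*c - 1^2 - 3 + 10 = 5*c^2 + 11*c + 6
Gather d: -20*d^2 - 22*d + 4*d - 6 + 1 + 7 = -20*d^2 - 18*d + 2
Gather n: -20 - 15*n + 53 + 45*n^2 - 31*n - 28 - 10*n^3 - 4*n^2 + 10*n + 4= -10*n^3 + 41*n^2 - 36*n + 9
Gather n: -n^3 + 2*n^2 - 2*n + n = -n^3 + 2*n^2 - n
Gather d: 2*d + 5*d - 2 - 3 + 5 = 7*d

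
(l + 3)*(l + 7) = l^2 + 10*l + 21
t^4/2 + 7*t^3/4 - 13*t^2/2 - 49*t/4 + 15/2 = (t/2 + 1)*(t - 3)*(t - 1/2)*(t + 5)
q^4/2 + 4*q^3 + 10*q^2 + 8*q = q*(q/2 + 1)*(q + 2)*(q + 4)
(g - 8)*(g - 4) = g^2 - 12*g + 32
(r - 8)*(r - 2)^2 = r^3 - 12*r^2 + 36*r - 32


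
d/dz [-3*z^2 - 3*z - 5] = -6*z - 3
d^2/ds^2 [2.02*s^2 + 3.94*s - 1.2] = 4.04000000000000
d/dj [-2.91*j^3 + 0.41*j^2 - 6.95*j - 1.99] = -8.73*j^2 + 0.82*j - 6.95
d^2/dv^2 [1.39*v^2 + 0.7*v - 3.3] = 2.78000000000000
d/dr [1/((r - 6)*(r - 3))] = (9 - 2*r)/(r^4 - 18*r^3 + 117*r^2 - 324*r + 324)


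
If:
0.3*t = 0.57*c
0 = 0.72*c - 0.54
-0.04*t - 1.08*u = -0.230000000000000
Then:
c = 0.75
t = 1.42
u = 0.16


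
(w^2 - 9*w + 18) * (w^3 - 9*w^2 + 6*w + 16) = w^5 - 18*w^4 + 105*w^3 - 200*w^2 - 36*w + 288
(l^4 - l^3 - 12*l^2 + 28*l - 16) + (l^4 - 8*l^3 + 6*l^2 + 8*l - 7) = 2*l^4 - 9*l^3 - 6*l^2 + 36*l - 23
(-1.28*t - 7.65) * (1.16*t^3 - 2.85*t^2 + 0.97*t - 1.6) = -1.4848*t^4 - 5.226*t^3 + 20.5609*t^2 - 5.3725*t + 12.24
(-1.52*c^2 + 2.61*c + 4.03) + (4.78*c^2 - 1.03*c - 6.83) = 3.26*c^2 + 1.58*c - 2.8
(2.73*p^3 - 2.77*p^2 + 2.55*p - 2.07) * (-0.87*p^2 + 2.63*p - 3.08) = -2.3751*p^5 + 9.5898*p^4 - 17.912*p^3 + 17.039*p^2 - 13.2981*p + 6.3756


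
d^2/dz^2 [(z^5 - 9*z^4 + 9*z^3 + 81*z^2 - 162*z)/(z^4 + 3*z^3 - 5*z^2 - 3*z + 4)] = 4*(25*z^7 + 86*z^6 + 24*z^5 - 1154*z^4 - 2773*z^3 - 2592*z^2 - 5292*z - 324)/(z^10 + 11*z^9 + 33*z^8 - 17*z^7 - 169*z^6 - 15*z^5 + 299*z^4 + 37*z^3 - 228*z^2 - 16*z + 64)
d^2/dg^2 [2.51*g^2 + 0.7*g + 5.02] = 5.02000000000000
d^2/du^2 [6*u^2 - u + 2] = 12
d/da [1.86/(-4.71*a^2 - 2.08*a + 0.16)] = (17.5212*a + 3.8688)/(4.71*a^2 + 2.08*a - 0.16)^2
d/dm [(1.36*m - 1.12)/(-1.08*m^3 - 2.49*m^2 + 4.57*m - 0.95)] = (2.9376*m^3 - 0.2424*m^2 - 5.5776*m + 3.8264)/(1.1664*m^6 + 5.3784*m^5 - 3.6711*m^4 - 20.7066*m^3 + 25.6159*m^2 - 8.683*m + 0.9025)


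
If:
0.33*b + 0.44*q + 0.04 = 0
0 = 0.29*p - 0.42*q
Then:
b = -1.33333333333333*q - 0.121212121212121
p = 1.44827586206897*q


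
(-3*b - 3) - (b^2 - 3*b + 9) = -b^2 - 12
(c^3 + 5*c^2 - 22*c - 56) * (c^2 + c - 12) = c^5 + 6*c^4 - 29*c^3 - 138*c^2 + 208*c + 672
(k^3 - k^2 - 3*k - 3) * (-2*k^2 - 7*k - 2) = -2*k^5 - 5*k^4 + 11*k^3 + 29*k^2 + 27*k + 6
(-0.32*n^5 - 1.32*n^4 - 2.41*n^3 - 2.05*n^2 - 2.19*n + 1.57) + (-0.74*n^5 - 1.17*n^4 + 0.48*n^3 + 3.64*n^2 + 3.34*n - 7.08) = -1.06*n^5 - 2.49*n^4 - 1.93*n^3 + 1.59*n^2 + 1.15*n - 5.51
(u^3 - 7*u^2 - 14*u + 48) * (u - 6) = u^4 - 13*u^3 + 28*u^2 + 132*u - 288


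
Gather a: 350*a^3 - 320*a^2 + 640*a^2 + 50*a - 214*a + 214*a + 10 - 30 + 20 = 350*a^3 + 320*a^2 + 50*a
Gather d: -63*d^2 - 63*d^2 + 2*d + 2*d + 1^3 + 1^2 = -126*d^2 + 4*d + 2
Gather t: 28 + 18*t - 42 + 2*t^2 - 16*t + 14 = 2*t^2 + 2*t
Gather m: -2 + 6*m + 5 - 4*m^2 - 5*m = -4*m^2 + m + 3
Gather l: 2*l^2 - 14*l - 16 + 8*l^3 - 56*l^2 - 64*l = 8*l^3 - 54*l^2 - 78*l - 16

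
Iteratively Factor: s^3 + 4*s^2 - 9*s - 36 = (s - 3)*(s^2 + 7*s + 12) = (s - 3)*(s + 4)*(s + 3)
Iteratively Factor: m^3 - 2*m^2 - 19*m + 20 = (m - 5)*(m^2 + 3*m - 4) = (m - 5)*(m + 4)*(m - 1)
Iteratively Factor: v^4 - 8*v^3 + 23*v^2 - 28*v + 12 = (v - 2)*(v^3 - 6*v^2 + 11*v - 6) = (v - 3)*(v - 2)*(v^2 - 3*v + 2) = (v - 3)*(v - 2)^2*(v - 1)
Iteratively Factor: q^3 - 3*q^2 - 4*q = (q - 4)*(q^2 + q) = (q - 4)*(q + 1)*(q)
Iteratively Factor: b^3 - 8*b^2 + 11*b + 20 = (b - 4)*(b^2 - 4*b - 5) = (b - 5)*(b - 4)*(b + 1)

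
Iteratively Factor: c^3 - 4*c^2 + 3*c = (c - 3)*(c^2 - c) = (c - 3)*(c - 1)*(c)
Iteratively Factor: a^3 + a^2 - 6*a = (a + 3)*(a^2 - 2*a) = a*(a + 3)*(a - 2)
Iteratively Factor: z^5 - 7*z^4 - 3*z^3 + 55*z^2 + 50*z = (z + 2)*(z^4 - 9*z^3 + 15*z^2 + 25*z) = (z - 5)*(z + 2)*(z^3 - 4*z^2 - 5*z) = (z - 5)^2*(z + 2)*(z^2 + z) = z*(z - 5)^2*(z + 2)*(z + 1)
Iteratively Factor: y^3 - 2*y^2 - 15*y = (y - 5)*(y^2 + 3*y) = (y - 5)*(y + 3)*(y)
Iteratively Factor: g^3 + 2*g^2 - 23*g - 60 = (g + 3)*(g^2 - g - 20) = (g - 5)*(g + 3)*(g + 4)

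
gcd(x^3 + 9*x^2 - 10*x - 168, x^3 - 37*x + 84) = x^2 + 3*x - 28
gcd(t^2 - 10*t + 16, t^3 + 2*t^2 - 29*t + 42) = t - 2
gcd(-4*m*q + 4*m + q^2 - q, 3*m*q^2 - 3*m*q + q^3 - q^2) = q - 1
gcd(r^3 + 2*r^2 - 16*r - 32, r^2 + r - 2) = r + 2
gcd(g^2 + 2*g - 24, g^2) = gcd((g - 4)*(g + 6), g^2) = 1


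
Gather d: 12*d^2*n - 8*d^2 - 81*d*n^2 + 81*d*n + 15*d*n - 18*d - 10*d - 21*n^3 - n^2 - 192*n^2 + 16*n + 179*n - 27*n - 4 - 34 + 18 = d^2*(12*n - 8) + d*(-81*n^2 + 96*n - 28) - 21*n^3 - 193*n^2 + 168*n - 20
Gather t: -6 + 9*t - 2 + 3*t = 12*t - 8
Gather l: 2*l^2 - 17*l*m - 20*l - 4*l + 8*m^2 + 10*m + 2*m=2*l^2 + l*(-17*m - 24) + 8*m^2 + 12*m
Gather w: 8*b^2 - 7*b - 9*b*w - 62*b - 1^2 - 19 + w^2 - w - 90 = 8*b^2 - 69*b + w^2 + w*(-9*b - 1) - 110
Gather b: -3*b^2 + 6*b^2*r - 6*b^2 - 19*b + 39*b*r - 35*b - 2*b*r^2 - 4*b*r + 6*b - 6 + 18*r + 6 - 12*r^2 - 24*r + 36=b^2*(6*r - 9) + b*(-2*r^2 + 35*r - 48) - 12*r^2 - 6*r + 36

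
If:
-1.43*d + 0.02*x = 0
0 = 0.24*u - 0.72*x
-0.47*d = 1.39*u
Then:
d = 0.00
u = 0.00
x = 0.00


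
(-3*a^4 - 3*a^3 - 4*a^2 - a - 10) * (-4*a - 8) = 12*a^5 + 36*a^4 + 40*a^3 + 36*a^2 + 48*a + 80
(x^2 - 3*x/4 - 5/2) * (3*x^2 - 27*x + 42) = 3*x^4 - 117*x^3/4 + 219*x^2/4 + 36*x - 105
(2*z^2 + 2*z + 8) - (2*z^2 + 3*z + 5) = 3 - z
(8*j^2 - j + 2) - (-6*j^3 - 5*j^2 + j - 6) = 6*j^3 + 13*j^2 - 2*j + 8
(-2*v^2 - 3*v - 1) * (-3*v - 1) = 6*v^3 + 11*v^2 + 6*v + 1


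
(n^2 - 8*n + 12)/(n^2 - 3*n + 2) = (n - 6)/(n - 1)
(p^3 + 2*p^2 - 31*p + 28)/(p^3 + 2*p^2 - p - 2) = (p^2 + 3*p - 28)/(p^2 + 3*p + 2)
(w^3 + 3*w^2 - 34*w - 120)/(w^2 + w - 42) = (w^2 + 9*w + 20)/(w + 7)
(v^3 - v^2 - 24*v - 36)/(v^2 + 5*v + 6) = v - 6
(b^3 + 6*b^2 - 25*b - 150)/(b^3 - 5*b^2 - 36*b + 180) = (b + 5)/(b - 6)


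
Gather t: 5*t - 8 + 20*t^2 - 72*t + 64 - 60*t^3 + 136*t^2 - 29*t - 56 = -60*t^3 + 156*t^2 - 96*t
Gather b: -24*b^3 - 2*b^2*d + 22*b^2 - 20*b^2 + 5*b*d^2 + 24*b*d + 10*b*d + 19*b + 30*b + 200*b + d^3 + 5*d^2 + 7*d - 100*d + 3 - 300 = -24*b^3 + b^2*(2 - 2*d) + b*(5*d^2 + 34*d + 249) + d^3 + 5*d^2 - 93*d - 297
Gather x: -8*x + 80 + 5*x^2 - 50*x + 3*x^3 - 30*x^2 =3*x^3 - 25*x^2 - 58*x + 80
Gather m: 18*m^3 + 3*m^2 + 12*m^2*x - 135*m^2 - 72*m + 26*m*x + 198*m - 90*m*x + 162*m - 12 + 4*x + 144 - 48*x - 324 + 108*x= 18*m^3 + m^2*(12*x - 132) + m*(288 - 64*x) + 64*x - 192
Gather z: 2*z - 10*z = -8*z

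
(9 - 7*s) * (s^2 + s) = -7*s^3 + 2*s^2 + 9*s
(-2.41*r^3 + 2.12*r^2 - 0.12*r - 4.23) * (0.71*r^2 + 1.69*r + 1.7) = -1.7111*r^5 - 2.5677*r^4 - 0.599400000000001*r^3 + 0.3979*r^2 - 7.3527*r - 7.191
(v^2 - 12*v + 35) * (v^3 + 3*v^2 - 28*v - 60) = v^5 - 9*v^4 - 29*v^3 + 381*v^2 - 260*v - 2100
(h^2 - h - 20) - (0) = h^2 - h - 20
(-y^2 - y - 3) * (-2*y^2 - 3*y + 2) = 2*y^4 + 5*y^3 + 7*y^2 + 7*y - 6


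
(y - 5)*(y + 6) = y^2 + y - 30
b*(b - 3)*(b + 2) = b^3 - b^2 - 6*b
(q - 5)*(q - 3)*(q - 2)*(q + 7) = q^4 - 3*q^3 - 39*q^2 + 187*q - 210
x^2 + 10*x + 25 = (x + 5)^2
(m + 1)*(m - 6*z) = m^2 - 6*m*z + m - 6*z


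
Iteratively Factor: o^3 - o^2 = (o - 1)*(o^2) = o*(o - 1)*(o)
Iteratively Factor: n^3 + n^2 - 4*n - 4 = (n + 1)*(n^2 - 4) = (n - 2)*(n + 1)*(n + 2)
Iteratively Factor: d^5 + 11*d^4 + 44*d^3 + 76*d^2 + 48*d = (d + 4)*(d^4 + 7*d^3 + 16*d^2 + 12*d) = (d + 3)*(d + 4)*(d^3 + 4*d^2 + 4*d) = d*(d + 3)*(d + 4)*(d^2 + 4*d + 4) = d*(d + 2)*(d + 3)*(d + 4)*(d + 2)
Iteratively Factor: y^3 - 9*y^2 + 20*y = (y)*(y^2 - 9*y + 20) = y*(y - 5)*(y - 4)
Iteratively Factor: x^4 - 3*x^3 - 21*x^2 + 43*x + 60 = (x + 1)*(x^3 - 4*x^2 - 17*x + 60) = (x - 5)*(x + 1)*(x^2 + x - 12) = (x - 5)*(x - 3)*(x + 1)*(x + 4)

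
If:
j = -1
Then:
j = -1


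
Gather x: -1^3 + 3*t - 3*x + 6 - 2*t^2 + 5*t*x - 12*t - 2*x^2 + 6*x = -2*t^2 - 9*t - 2*x^2 + x*(5*t + 3) + 5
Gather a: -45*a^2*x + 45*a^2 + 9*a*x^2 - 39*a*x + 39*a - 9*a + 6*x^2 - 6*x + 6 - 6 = a^2*(45 - 45*x) + a*(9*x^2 - 39*x + 30) + 6*x^2 - 6*x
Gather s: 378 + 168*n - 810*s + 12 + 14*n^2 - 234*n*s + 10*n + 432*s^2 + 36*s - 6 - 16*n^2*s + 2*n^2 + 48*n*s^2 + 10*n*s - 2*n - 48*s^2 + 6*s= 16*n^2 + 176*n + s^2*(48*n + 384) + s*(-16*n^2 - 224*n - 768) + 384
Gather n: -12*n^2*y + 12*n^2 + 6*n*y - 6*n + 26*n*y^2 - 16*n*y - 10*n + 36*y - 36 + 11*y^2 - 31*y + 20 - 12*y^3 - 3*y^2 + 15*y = n^2*(12 - 12*y) + n*(26*y^2 - 10*y - 16) - 12*y^3 + 8*y^2 + 20*y - 16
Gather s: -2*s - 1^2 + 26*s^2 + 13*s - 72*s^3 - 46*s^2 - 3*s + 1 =-72*s^3 - 20*s^2 + 8*s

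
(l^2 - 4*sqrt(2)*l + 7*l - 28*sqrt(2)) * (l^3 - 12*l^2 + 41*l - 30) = l^5 - 4*sqrt(2)*l^4 - 5*l^4 - 43*l^3 + 20*sqrt(2)*l^3 + 172*sqrt(2)*l^2 + 257*l^2 - 1028*sqrt(2)*l - 210*l + 840*sqrt(2)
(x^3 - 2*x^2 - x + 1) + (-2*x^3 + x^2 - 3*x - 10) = -x^3 - x^2 - 4*x - 9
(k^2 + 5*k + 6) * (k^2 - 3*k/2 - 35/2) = k^4 + 7*k^3/2 - 19*k^2 - 193*k/2 - 105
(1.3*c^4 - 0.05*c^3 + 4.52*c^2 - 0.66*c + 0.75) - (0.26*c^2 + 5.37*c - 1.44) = 1.3*c^4 - 0.05*c^3 + 4.26*c^2 - 6.03*c + 2.19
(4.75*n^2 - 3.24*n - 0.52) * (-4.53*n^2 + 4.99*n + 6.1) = -21.5175*n^4 + 38.3797*n^3 + 15.163*n^2 - 22.3588*n - 3.172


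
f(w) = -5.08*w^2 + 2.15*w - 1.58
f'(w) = 2.15 - 10.16*w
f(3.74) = -64.60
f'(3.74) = -35.85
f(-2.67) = -43.54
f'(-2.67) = 29.28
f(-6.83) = -253.24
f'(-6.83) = 71.54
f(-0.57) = -4.46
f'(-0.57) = 7.94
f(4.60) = -99.18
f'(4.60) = -44.59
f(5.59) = -148.30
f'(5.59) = -54.64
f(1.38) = -8.29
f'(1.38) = -11.87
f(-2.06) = -27.57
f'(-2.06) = 23.08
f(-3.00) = -53.75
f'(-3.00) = 32.63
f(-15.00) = -1176.83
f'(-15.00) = 154.55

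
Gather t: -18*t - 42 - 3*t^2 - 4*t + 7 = -3*t^2 - 22*t - 35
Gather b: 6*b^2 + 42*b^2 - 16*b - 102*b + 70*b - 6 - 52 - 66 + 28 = 48*b^2 - 48*b - 96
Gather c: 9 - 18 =-9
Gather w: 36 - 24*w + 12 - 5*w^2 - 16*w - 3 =-5*w^2 - 40*w + 45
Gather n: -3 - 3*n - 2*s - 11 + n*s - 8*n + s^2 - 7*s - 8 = n*(s - 11) + s^2 - 9*s - 22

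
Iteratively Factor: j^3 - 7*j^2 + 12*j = (j - 3)*(j^2 - 4*j) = j*(j - 3)*(j - 4)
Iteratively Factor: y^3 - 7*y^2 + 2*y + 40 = (y + 2)*(y^2 - 9*y + 20) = (y - 5)*(y + 2)*(y - 4)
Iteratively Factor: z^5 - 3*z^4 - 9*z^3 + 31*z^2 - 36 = (z + 3)*(z^4 - 6*z^3 + 9*z^2 + 4*z - 12) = (z - 3)*(z + 3)*(z^3 - 3*z^2 + 4) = (z - 3)*(z - 2)*(z + 3)*(z^2 - z - 2) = (z - 3)*(z - 2)*(z + 1)*(z + 3)*(z - 2)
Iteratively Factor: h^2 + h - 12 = (h + 4)*(h - 3)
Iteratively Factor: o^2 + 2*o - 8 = (o - 2)*(o + 4)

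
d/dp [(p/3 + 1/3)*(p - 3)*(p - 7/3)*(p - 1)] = 4*p^3/3 - 16*p^2/3 + 4*p + 16/9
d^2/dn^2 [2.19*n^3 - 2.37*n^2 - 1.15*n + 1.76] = 13.14*n - 4.74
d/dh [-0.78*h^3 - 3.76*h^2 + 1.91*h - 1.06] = -2.34*h^2 - 7.52*h + 1.91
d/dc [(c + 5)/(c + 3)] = -2/(c + 3)^2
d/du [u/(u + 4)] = 4/(u + 4)^2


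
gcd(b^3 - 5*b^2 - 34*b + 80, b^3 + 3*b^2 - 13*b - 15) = b + 5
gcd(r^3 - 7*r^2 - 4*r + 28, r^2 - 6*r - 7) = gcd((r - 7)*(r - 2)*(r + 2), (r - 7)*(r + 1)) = r - 7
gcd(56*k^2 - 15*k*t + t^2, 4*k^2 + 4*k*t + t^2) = 1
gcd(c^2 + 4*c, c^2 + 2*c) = c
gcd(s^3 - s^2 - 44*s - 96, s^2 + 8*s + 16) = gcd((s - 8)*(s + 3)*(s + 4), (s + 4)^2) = s + 4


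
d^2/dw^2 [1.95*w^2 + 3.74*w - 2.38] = 3.90000000000000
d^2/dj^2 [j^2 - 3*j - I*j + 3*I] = 2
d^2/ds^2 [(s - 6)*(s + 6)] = 2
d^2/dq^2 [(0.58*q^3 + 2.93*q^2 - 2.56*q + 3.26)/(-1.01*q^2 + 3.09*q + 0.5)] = (8.88178419700125e-16*q^5 - 5.32907051820075e-15*q^4 - 24.727158*q^3 - 34.207656*q^2 + 67.931604*q - 74.921612)/(1.030301*q^6 - 9.456327*q^5 + 27.400593*q^4 - 20.140929*q^3 - 13.56465*q^2 - 2.3175*q - 0.125)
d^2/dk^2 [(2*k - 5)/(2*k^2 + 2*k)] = (3*k*(1 - 2*k)*(k + 1) + (2*k - 5)*(2*k + 1)^2)/(k^3*(k + 1)^3)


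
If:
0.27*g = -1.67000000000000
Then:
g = -6.19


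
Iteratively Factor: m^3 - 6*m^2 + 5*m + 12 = (m - 3)*(m^2 - 3*m - 4) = (m - 3)*(m + 1)*(m - 4)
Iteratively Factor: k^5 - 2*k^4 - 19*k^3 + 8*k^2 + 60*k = (k - 2)*(k^4 - 19*k^2 - 30*k) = k*(k - 2)*(k^3 - 19*k - 30) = k*(k - 5)*(k - 2)*(k^2 + 5*k + 6) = k*(k - 5)*(k - 2)*(k + 3)*(k + 2)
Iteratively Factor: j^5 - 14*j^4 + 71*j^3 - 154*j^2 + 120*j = (j - 2)*(j^4 - 12*j^3 + 47*j^2 - 60*j) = (j - 3)*(j - 2)*(j^3 - 9*j^2 + 20*j) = j*(j - 3)*(j - 2)*(j^2 - 9*j + 20) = j*(j - 5)*(j - 3)*(j - 2)*(j - 4)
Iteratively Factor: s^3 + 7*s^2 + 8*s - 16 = (s + 4)*(s^2 + 3*s - 4) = (s + 4)^2*(s - 1)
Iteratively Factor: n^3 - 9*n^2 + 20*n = (n)*(n^2 - 9*n + 20) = n*(n - 4)*(n - 5)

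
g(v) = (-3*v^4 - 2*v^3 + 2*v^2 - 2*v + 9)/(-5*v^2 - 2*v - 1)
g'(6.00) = 7.36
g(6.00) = 22.03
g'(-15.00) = -17.84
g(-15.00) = 131.97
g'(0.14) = 16.83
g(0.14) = -6.35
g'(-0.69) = -12.01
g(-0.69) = -5.65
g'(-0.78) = -9.70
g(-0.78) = -4.68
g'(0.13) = 17.20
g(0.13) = -6.52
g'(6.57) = 8.04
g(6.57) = 26.42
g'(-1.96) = -2.96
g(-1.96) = 0.53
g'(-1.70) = -3.03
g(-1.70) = -0.24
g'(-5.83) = -6.87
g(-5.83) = 18.71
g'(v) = (10*v + 2)*(-3*v^4 - 2*v^3 + 2*v^2 - 2*v + 9)/(-5*v^2 - 2*v - 1)^2 + (-12*v^3 - 6*v^2 + 4*v - 2)/(-5*v^2 - 2*v - 1)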